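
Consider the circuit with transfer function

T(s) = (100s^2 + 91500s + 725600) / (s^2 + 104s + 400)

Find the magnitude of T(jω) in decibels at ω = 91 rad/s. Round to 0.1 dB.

Substitute s = j91:
Numerator: 100(j91)^2 + 91500(j91) + 725600 = -102500 + j8326500
Denominator: (j91)^2 + 104(j91) + 400 = -7881 + j9464
|N| = √(102500² + 8326500²) ≈ 8.3271e+06, ∠N ≈ 90.71°
|D| = √(7881² + 9464²) ≈ 12316, ∠D ≈ 129.79°
|T| = 8.3271e+06 / 12316 ≈ 676.12
Gain = 20 log₁₀(676.12) ≈ 56.60 dB

56.6 dB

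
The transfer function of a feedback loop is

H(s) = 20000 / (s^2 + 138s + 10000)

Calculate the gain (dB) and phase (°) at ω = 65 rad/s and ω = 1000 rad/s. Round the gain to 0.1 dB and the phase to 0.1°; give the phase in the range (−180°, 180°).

At s = jω = j65:
quadratic: (j65)² + 138·j65 + 10000 = 5775 + j8970 → |·| ≈ 10668, ∠ ≈ 57.23°
|H| = 20000 / 10668 ≈ 1.8748
Gain = 20 log₁₀(1.8748) ≈ 5.46 dB
∠H = 0.00° − 57.23° = -57.23°

At s = jω = j1000:
quadratic: (j1000)² + 138·j1000 + 10000 = -990000 + j138000 → |·| ≈ 9.9957e+05, ∠ ≈ 172.06°
|H| = 20000 / 9.9957e+05 ≈ 0.020009
Gain = 20 log₁₀(0.020009) ≈ -33.98 dB
∠H = 0.00° − 172.06° = -172.06°

ω = 65: 5.5 dB, -57.2°; ω = 1000: -34.0 dB, -172.1°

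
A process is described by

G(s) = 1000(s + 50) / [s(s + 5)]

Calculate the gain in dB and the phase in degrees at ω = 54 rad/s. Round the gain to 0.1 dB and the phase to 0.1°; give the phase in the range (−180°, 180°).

At s = jω = j54:
zero (s+50): 50 + j54 → |·| = √(50²+54²) = √5416 ≈ 73.593, ∠ = arctan(54/50) ≈ 47.20°
pole (s+5): 5 + j54 → |·| = √(5²+54²) = √2941 ≈ 54.231, ∠ = arctan(54/5) ≈ 84.71°
pole at origin: |s| = 54, ∠ = 90.00° (in denominator)
|G| = 1000 · 73.593 / 2928.5 ≈ 25.13
Gain = 20 log₁₀(25.13) ≈ 28.00 dB
∠G = 47.20° − 174.71° = -127.51°

28.0 dB, -127.5°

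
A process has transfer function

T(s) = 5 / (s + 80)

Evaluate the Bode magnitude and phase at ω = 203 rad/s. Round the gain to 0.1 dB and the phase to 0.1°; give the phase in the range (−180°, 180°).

-32.8 dB, -68.5°

At s = jω = j203:
pole (s+80): 80 + j203 → |·| = √(80²+203²) = √47609 ≈ 218.19, ∠ = arctan(203/80) ≈ 68.49°
|T| = 5 / 218.19 ≈ 0.022916
Gain = 20 log₁₀(0.022916) ≈ -32.80 dB
∠T = 0.00° − 68.49° = -68.49°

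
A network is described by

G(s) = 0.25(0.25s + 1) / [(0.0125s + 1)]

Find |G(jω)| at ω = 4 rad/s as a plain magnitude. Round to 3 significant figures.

At ω = 4 rad/s:
zero (1 + j4·0.25) = 1 + j1 → |·| ≈ 1.4142, ∠ ≈ 45.00°
pole (1 + j4·0.0125) = 1 + j0.05 → |·| ≈ 1.0012, ∠ ≈ 2.86°
|G| = 0.25 · 1.4142 / (1.0012) ≈ 0.35313

0.353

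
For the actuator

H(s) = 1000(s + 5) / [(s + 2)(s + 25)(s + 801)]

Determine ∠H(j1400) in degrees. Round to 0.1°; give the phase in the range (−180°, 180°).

At s = jω = j1400:
zero (s+5): 5 + j1400 → |·| = √(5²+1400²) = √1960025 ≈ 1400, ∠ = arctan(1400/5) ≈ 89.80°
pole (s+2): 2 + j1400 → |·| = √(2²+1400²) = √1960004 ≈ 1400, ∠ = arctan(1400/2) ≈ 89.92°
pole (s+25): 25 + j1400 → |·| = √(25²+1400²) = √1960625 ≈ 1400.2, ∠ = arctan(1400/25) ≈ 88.98°
pole (s+801): 801 + j1400 → |·| = √(801²+1400²) = √2601601 ≈ 1612.9, ∠ = arctan(1400/801) ≈ 60.22°
∠H = 89.80° − 239.12° = -149.32°

-149.3°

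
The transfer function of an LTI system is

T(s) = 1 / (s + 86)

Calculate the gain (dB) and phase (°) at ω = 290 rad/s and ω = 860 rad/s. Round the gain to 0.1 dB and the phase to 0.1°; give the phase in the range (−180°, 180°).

Substitute s = j290:
Numerator: 1 = 1 + j0
Denominator: (j290) + 86 = 86 + j290
|N| = √(1² + 0²) ≈ 1, ∠N ≈ 0.00°
|D| = √(86² + 290²) ≈ 302.48, ∠D ≈ 73.48°
|T| = 1 / 302.48 ≈ 0.003306
Gain = 20 log₁₀(0.003306) ≈ -49.61 dB
∠T = 0.00° − 73.48° = -73.48°

Substitute s = j860:
Numerator: 1 = 1 + j0
Denominator: (j860) + 86 = 86 + j860
|N| = √(1² + 0²) ≈ 1, ∠N ≈ 0.00°
|D| = √(86² + 860²) ≈ 864.29, ∠D ≈ 84.29°
|T| = 1 / 864.29 ≈ 0.001157
Gain = 20 log₁₀(0.001157) ≈ -58.73 dB
∠T = 0.00° − 84.29° = -84.29°

ω = 290: -49.6 dB, -73.5°; ω = 860: -58.7 dB, -84.3°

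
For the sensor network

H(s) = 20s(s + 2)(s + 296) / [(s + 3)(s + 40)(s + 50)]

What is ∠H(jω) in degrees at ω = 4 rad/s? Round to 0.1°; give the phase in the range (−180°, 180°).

90.8°

At s = jω = j4:
zero (s+2): 2 + j4 → |·| = √(2²+4²) = √20 ≈ 4.4721, ∠ = arctan(4/2) ≈ 63.43°
zero (s+296): 296 + j4 → |·| = √(296²+4²) = √87632 ≈ 296.03, ∠ = arctan(4/296) ≈ 0.77°
zero at origin: s = j4 → |·| = 4, ∠ = 90.00°
pole (s+3): 3 + j4 → |·| = √(3²+4²) = √25 ≈ 5, ∠ = arctan(4/3) ≈ 53.13°
pole (s+40): 40 + j4 → |·| = √(40²+4²) = √1616 ≈ 40.2, ∠ = arctan(4/40) ≈ 5.71°
pole (s+50): 50 + j4 → |·| = √(50²+4²) = √2516 ≈ 50.16, ∠ = arctan(4/50) ≈ 4.57°
∠H = 154.20° − 63.41° = 90.79°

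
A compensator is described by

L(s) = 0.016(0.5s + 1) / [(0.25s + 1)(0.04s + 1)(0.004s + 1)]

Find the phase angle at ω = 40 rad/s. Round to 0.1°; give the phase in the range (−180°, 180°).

-64.2°

At ω = 40 rad/s:
zero (1 + j40·0.5) = 1 + j20 → |·| ≈ 20.025, ∠ ≈ 87.14°
pole (1 + j40·0.25) = 1 + j10 → |·| ≈ 10.05, ∠ ≈ 84.29°
pole (1 + j40·0.04) = 1 + j1.6 → |·| ≈ 1.8868, ∠ ≈ 57.99°
pole (1 + j40·0.004) = 1 + j0.16 → |·| ≈ 1.0127, ∠ ≈ 9.09°
∠L = (87.14°) − (84.29° + 57.99° + 9.09°) = -64.23°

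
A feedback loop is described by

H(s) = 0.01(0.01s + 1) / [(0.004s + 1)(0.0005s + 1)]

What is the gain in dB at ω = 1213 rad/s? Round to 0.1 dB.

-33.6 dB

At ω = 1213 rad/s:
zero (1 + j1213·0.01) = 1 + j12.13 → |·| ≈ 12.171, ∠ ≈ 85.29°
pole (1 + j1213·0.004) = 1 + j4.852 → |·| ≈ 4.954, ∠ ≈ 78.35°
pole (1 + j1213·0.0005) = 1 + j0.6065 → |·| ≈ 1.1695, ∠ ≈ 31.24°
|H| = 0.01 · 12.171 / (4.954 · 1.1695) ≈ 0.021007
Gain = 20 log₁₀(0.021007) ≈ -33.55 dB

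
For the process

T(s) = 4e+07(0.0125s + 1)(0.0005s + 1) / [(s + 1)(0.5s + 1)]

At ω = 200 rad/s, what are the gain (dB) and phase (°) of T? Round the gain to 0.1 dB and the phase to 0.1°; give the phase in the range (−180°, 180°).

At ω = 200 rad/s:
zero (1 + j200·0.0125) = 1 + j2.5 → |·| ≈ 2.6926, ∠ ≈ 68.20°
zero (1 + j200·0.0005) = 1 + j0.1 → |·| ≈ 1.005, ∠ ≈ 5.71°
pole (1 + j200·1) = 1 + j200 → |·| ≈ 200, ∠ ≈ 89.71°
pole (1 + j200·0.5) = 1 + j100 → |·| ≈ 100, ∠ ≈ 89.43°
|T| = 4e+07 · 2.6926 · 1.005 / (200 · 100) ≈ 5412.1
Gain = 20 log₁₀(5412.1) ≈ 74.67 dB
∠T = (68.20° + 5.71°) − (89.71° + 89.43°) = -105.23°

74.7 dB, -105.2°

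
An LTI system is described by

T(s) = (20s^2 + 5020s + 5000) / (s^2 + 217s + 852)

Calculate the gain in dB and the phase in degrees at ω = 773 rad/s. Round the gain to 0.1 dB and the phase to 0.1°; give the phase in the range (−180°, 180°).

Substitute s = j773:
Numerator: 20(j773)^2 + 5020(j773) + 5000 = -11945580 + j3880460
Denominator: (j773)^2 + 217(j773) + 852 = -596677 + j167741
|N| = √(11945580² + 3880460²) ≈ 1.256e+07, ∠N ≈ 162.00°
|D| = √(596677² + 167741²) ≈ 6.1981e+05, ∠D ≈ 164.30°
|T| = 1.256e+07 / 6.1981e+05 ≈ 20.264
Gain = 20 log₁₀(20.264) ≈ 26.13 dB
∠T = 162.00° − 164.30° = -2.30°

26.1 dB, -2.3°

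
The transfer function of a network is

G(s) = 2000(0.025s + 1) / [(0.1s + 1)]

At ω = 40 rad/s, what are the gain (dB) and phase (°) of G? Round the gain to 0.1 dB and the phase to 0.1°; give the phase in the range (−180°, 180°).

56.7 dB, -31.0°

At ω = 40 rad/s:
zero (1 + j40·0.025) = 1 + j1 → |·| ≈ 1.4142, ∠ ≈ 45.00°
pole (1 + j40·0.1) = 1 + j4 → |·| ≈ 4.1231, ∠ ≈ 75.96°
|G| = 2000 · 1.4142 / (4.1231) ≈ 685.99
Gain = 20 log₁₀(685.99) ≈ 56.73 dB
∠G = (45.00°) − (75.96°) = -30.96°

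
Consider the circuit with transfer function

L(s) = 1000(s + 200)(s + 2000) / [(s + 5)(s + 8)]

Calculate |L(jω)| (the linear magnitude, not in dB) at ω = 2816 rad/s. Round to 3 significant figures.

1.23e+03

At s = jω = j2816:
zero (s+200): 200 + j2816 → |·| = √(200²+2816²) = √7969856 ≈ 2823.1, ∠ = arctan(2816/200) ≈ 85.94°
zero (s+2000): 2000 + j2816 → |·| = √(2000²+2816²) = √11929856 ≈ 3454, ∠ = arctan(2816/2000) ≈ 54.62°
pole (s+5): 5 + j2816 → |·| = √(5²+2816²) = √7929881 ≈ 2816, ∠ = arctan(2816/5) ≈ 89.90°
pole (s+8): 8 + j2816 → |·| = √(8²+2816²) = √7929920 ≈ 2816, ∠ = arctan(2816/8) ≈ 89.84°
|L| = 1000 · 9.751e+06 / 7.9299e+06 ≈ 1229.6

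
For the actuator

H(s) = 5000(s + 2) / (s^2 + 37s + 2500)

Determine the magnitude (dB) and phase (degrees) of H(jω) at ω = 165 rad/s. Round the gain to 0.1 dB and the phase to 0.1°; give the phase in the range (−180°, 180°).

At s = jω = j165:
zero (s+2): 2 + j165 → |·| = √(2²+165²) = √27229 ≈ 165.01, ∠ = arctan(165/2) ≈ 89.31°
quadratic: (j165)² + 37·j165 + 2500 = -24725 + j6105 → |·| ≈ 25468, ∠ ≈ 166.13°
|H| = 5000 · 165.01 / 25468 ≈ 32.396
Gain = 20 log₁₀(32.396) ≈ 30.21 dB
∠H = 89.31° − 166.13° = -76.82°

30.2 dB, -76.8°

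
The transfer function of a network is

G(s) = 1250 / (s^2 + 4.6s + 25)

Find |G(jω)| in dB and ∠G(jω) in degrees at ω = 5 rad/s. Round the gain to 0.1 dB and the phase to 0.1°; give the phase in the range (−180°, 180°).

34.7 dB, -90.0°

At s = jω = j5:
quadratic: (j5)² + 4.6·j5 + 25 = 0 + j23 → |·| ≈ 23, ∠ ≈ 90.00°
|G| = 1250 / 23 ≈ 54.348
Gain = 20 log₁₀(54.348) ≈ 34.70 dB
∠G = 0.00° − 90.00° = -90.00°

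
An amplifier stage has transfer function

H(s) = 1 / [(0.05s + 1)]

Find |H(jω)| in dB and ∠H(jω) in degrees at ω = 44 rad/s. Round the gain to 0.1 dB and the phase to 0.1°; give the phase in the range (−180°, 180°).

At ω = 44 rad/s:
pole (1 + j44·0.05) = 1 + j2.2 → |·| ≈ 2.4166, ∠ ≈ 65.56°
|H| = 1 · 1 / (2.4166) ≈ 0.4138
Gain = 20 log₁₀(0.4138) ≈ -7.66 dB
∠H = (0°) − (65.56°) = -65.56°

-7.7 dB, -65.6°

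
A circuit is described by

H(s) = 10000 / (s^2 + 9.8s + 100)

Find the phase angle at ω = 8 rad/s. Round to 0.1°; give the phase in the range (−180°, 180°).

At s = jω = j8:
quadratic: (j8)² + 9.8·j8 + 100 = 36 + j78.4 → |·| ≈ 86.27, ∠ ≈ 65.34°
∠H = 0.00° − 65.34° = -65.34°

-65.3°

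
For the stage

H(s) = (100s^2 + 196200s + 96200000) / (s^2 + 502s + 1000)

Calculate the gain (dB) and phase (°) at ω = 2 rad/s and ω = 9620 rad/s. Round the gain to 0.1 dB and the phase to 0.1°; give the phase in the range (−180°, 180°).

Substitute s = j2:
Numerator: 100(j2)^2 + 196200(j2) + 96200000 = 96199600 + j392400
Denominator: (j2)^2 + 502(j2) + 1000 = 996 + j1004
|N| = √(96199600² + 392400²) ≈ 9.62e+07, ∠N ≈ 0.23°
|D| = √(996² + 1004²) ≈ 1414.2, ∠D ≈ 45.23°
|H| = 9.62e+07 / 1414.2 ≈ 68024
Gain = 20 log₁₀(68024) ≈ 96.65 dB
∠H = 0.23° − 45.23° = -45.00°

Substitute s = j9620:
Numerator: 100(j9620)^2 + 196200(j9620) + 96200000 = -9158240000 + j1887444000
Denominator: (j9620)^2 + 502(j9620) + 1000 = -92543400 + j4829240
|N| = √(9158240000² + 1887444000²) ≈ 9.3507e+09, ∠N ≈ 168.35°
|D| = √(92543400² + 4829240²) ≈ 9.2669e+07, ∠D ≈ 177.01°
|H| = 9.3507e+09 / 9.2669e+07 ≈ 100.9
Gain = 20 log₁₀(100.9) ≈ 40.08 dB
∠H = 168.35° − 177.01° = -8.66°

ω = 2: 96.7 dB, -45.0°; ω = 9620: 40.1 dB, -8.7°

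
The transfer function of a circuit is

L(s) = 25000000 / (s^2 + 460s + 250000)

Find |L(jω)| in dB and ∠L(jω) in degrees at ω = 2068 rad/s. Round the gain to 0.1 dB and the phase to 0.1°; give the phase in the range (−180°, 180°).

At s = jω = j2068:
quadratic: (j2068)² + 460·j2068 + 250000 = -4026624 + j951280 → |·| ≈ 4.1375e+06, ∠ ≈ 166.71°
|L| = 25000000 / 4.1375e+06 ≈ 6.0423
Gain = 20 log₁₀(6.0423) ≈ 15.62 dB
∠L = 0.00° − 166.71° = -166.71°

15.6 dB, -166.7°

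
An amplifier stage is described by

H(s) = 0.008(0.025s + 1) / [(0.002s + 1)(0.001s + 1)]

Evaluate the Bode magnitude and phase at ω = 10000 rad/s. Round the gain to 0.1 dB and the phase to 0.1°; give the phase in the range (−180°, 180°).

-40.1 dB, -81.7°

At ω = 10000 rad/s:
zero (1 + j10000·0.025) = 1 + j250 → |·| ≈ 250, ∠ ≈ 89.77°
pole (1 + j10000·0.002) = 1 + j20 → |·| ≈ 20.025, ∠ ≈ 87.14°
pole (1 + j10000·0.001) = 1 + j10 → |·| ≈ 10.05, ∠ ≈ 84.29°
|H| = 0.008 · 250 / (20.025 · 10.05) ≈ 0.0099378
Gain = 20 log₁₀(0.0099378) ≈ -40.05 dB
∠H = (89.77°) − (87.14° + 84.29°) = -81.66°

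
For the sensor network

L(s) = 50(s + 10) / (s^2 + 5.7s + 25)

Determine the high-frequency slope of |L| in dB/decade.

Each pole contributes −20 dB/decade at high frequency; each zero contributes +20 dB/decade.
Net: 1 zero(s) − 2 pole(s) → -20 dB/decade.

-20 dB/decade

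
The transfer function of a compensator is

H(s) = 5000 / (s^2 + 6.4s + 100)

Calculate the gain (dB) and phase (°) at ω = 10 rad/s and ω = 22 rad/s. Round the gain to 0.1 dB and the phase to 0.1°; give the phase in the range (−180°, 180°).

ω = 10: 37.9 dB, -90.0°; ω = 22: 21.7 dB, -159.9°

At s = jω = j10:
quadratic: (j10)² + 6.4·j10 + 100 = 0 + j64 → |·| ≈ 64, ∠ ≈ 90.00°
|H| = 5000 / 64 ≈ 78.125
Gain = 20 log₁₀(78.125) ≈ 37.86 dB
∠H = 0.00° − 90.00° = -90.00°

At s = jω = j22:
quadratic: (j22)² + 6.4·j22 + 100 = -384 + j140.8 → |·| ≈ 409, ∠ ≈ 159.86°
|H| = 5000 / 409 ≈ 12.225
Gain = 20 log₁₀(12.225) ≈ 21.74 dB
∠H = 0.00° − 159.86° = -159.86°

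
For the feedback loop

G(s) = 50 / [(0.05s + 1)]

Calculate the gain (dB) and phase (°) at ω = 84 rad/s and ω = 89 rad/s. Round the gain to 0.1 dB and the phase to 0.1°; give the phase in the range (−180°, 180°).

ω = 84: 21.3 dB, -76.6°; ω = 89: 20.8 dB, -77.3°

At ω = 84 rad/s:
pole (1 + j84·0.05) = 1 + j4.2 → |·| ≈ 4.3174, ∠ ≈ 76.61°
|G| = 50 · 1 / (4.3174) ≈ 11.581
Gain = 20 log₁₀(11.581) ≈ 21.27 dB
∠G = (0°) − (76.61°) = -76.61°

At ω = 89 rad/s:
pole (1 + j89·0.05) = 1 + j4.45 → |·| ≈ 4.561, ∠ ≈ 77.33°
|G| = 50 · 1 / (4.561) ≈ 10.963
Gain = 20 log₁₀(10.963) ≈ 20.80 dB
∠G = (0°) − (77.33°) = -77.33°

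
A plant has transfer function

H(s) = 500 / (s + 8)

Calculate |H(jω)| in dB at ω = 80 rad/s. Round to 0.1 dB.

At s = jω = j80:
pole (s+8): 8 + j80 → |·| = √(8²+80²) = √6464 ≈ 80.399, ∠ = arctan(80/8) ≈ 84.29°
|H| = 500 / 80.399 ≈ 6.219
Gain = 20 log₁₀(6.219) ≈ 15.87 dB

15.9 dB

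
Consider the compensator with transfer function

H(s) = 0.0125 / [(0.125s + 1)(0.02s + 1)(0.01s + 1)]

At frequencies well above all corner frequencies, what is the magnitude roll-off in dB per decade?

Each pole contributes −20 dB/decade at high frequency; each zero contributes +20 dB/decade.
Net: 0 zero(s) − 3 pole(s) → -60 dB/decade.

-60 dB/decade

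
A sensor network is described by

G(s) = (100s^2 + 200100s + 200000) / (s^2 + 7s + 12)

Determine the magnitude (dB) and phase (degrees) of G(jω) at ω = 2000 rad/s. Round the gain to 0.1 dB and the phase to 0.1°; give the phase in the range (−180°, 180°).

Substitute s = j2000:
Numerator: 100(j2000)^2 + 200100(j2000) + 200000 = -399800000 + j400200000
Denominator: (j2000)^2 + 7(j2000) + 12 = -3999988 + j14000
|N| = √(399800000² + 400200000²) ≈ 5.6569e+08, ∠N ≈ 134.97°
|D| = √(3999988² + 14000²) ≈ 4e+06, ∠D ≈ 179.80°
|G| = 5.6569e+08 / 4e+06 ≈ 141.42
Gain = 20 log₁₀(141.42) ≈ 43.01 dB
∠G = 134.97° − 179.80° = -44.83°

43.0 dB, -44.8°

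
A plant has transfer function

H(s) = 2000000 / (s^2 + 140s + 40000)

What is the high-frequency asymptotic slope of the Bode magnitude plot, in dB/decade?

-40 dB/decade

Each pole contributes −20 dB/decade at high frequency; each zero contributes +20 dB/decade.
Net: 0 zero(s) − 2 pole(s) → -40 dB/decade.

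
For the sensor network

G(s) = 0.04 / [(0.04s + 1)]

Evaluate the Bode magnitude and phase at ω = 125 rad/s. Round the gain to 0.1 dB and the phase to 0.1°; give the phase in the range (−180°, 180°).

At ω = 125 rad/s:
pole (1 + j125·0.04) = 1 + j5 → |·| ≈ 5.099, ∠ ≈ 78.69°
|G| = 0.04 · 1 / (5.099) ≈ 0.0078447
Gain = 20 log₁₀(0.0078447) ≈ -42.11 dB
∠G = (0°) − (78.69°) = -78.69°

-42.1 dB, -78.7°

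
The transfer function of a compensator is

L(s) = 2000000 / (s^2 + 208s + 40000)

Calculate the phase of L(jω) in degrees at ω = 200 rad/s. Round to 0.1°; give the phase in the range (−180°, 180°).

At s = jω = j200:
quadratic: (j200)² + 208·j200 + 40000 = 0 + j41600 → |·| ≈ 41600, ∠ ≈ 90.00°
∠L = 0.00° − 90.00° = -90.00°

-90.0°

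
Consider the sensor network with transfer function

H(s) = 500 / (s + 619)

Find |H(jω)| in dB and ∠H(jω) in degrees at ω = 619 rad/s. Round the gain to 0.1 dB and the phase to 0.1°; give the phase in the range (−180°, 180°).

-4.9 dB, -45.0°

At s = jω = j619:
pole (s+619): 619 + j619 → |·| = √(619²+619²) = √766322 ≈ 875.4, ∠ = arctan(619/619) ≈ 45.00°
|H| = 500 / 875.4 ≈ 0.57117
Gain = 20 log₁₀(0.57117) ≈ -4.86 dB
∠H = 0.00° − 45.00° = -45.00°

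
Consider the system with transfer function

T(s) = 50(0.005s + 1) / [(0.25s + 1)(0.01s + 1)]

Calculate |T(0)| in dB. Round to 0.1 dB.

34.0 dB

T(0) = 50 · 1 / 1 = 50
20 log₁₀(50) ≈ 33.98 dB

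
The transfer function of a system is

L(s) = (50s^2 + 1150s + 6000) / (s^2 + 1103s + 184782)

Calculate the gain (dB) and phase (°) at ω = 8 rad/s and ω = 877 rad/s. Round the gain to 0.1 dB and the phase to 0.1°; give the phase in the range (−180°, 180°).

ω = 8: -25.7 dB, 70.3°; ω = 877: 30.6 dB, 57.4°

Substitute s = j8:
Numerator: 50(j8)^2 + 1150(j8) + 6000 = 2800 + j9200
Denominator: (j8)^2 + 1103(j8) + 184782 = 184718 + j8824
|N| = √(2800² + 9200²) ≈ 9616.7, ∠N ≈ 73.07°
|D| = √(184718² + 8824²) ≈ 1.8493e+05, ∠D ≈ 2.73°
|L| = 9616.7 / 1.8493e+05 ≈ 0.052002
Gain = 20 log₁₀(0.052002) ≈ -25.68 dB
∠L = 73.07° − 2.73° = 70.34°

Substitute s = j877:
Numerator: 50(j877)^2 + 1150(j877) + 6000 = -38450450 + j1008550
Denominator: (j877)^2 + 1103(j877) + 184782 = -584347 + j967331
|N| = √(38450450² + 1008550²) ≈ 3.8464e+07, ∠N ≈ 178.50°
|D| = √(584347² + 967331²) ≈ 1.1301e+06, ∠D ≈ 121.14°
|L| = 3.8464e+07 / 1.1301e+06 ≈ 34.036
Gain = 20 log₁₀(34.036) ≈ 30.64 dB
∠L = 178.50° − 121.14° = 57.36°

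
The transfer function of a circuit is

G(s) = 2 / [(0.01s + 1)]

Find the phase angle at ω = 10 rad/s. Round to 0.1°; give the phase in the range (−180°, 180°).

At ω = 10 rad/s:
pole (1 + j10·0.01) = 1 + j0.1 → |·| ≈ 1.005, ∠ ≈ 5.71°
∠G = (0°) − (5.71°) = -5.71°

-5.7°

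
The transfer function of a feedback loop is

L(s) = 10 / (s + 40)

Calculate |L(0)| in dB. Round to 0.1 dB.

-12.0 dB

L(0) = 10 / (40) = 0.25
20 log₁₀(0.25) ≈ -12.04 dB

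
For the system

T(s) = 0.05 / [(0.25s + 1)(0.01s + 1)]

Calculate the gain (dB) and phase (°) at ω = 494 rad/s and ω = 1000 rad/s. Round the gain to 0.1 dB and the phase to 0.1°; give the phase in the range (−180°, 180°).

ω = 494: -81.9 dB, -168.1°; ω = 1000: -94.0 dB, -174.1°

At ω = 494 rad/s:
pole (1 + j494·0.25) = 1 + j123.5 → |·| ≈ 123.5, ∠ ≈ 89.54°
pole (1 + j494·0.01) = 1 + j4.94 → |·| ≈ 5.0402, ∠ ≈ 78.56°
|T| = 0.05 · 1 / (123.5 · 5.0402) ≈ 8.0326e-05
Gain = 20 log₁₀(8.0326e-05) ≈ -81.90 dB
∠T = (0°) − (89.54° + 78.56°) = -168.10°

At ω = 1000 rad/s:
pole (1 + j1000·0.25) = 1 + j250 → |·| ≈ 250, ∠ ≈ 89.77°
pole (1 + j1000·0.01) = 1 + j10 → |·| ≈ 10.05, ∠ ≈ 84.29°
|T| = 0.05 · 1 / (250 · 10.05) ≈ 1.99e-05
Gain = 20 log₁₀(1.99e-05) ≈ -94.02 dB
∠T = (0°) − (89.77° + 84.29°) = -174.06°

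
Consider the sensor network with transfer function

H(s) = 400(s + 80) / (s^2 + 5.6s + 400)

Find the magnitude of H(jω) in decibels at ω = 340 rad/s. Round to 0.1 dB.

At s = jω = j340:
zero (s+80): 80 + j340 → |·| = √(80²+340²) = √122000 ≈ 349.28, ∠ = arctan(340/80) ≈ 76.76°
quadratic: (j340)² + 5.6·j340 + 400 = -115200 + j1904 → |·| ≈ 1.1522e+05, ∠ ≈ 179.05°
|H| = 400 · 349.28 / 1.1522e+05 ≈ 1.2126
Gain = 20 log₁₀(1.2126) ≈ 1.67 dB

1.7 dB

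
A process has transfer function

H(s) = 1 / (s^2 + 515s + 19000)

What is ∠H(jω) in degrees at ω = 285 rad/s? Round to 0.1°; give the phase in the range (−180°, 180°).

-113.0°

Substitute s = j285:
Numerator: 1 = 1 + j0
Denominator: (j285)^2 + 515(j285) + 19000 = -62225 + j146775
|N| = √(1² + 0²) ≈ 1, ∠N ≈ 0.00°
|D| = √(62225² + 146775²) ≈ 1.5942e+05, ∠D ≈ 112.97°
∠H = 0.00° − 112.97° = -112.97°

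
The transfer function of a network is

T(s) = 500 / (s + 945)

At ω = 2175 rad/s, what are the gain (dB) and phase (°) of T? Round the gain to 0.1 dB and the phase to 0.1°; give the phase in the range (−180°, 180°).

Substitute s = j2175:
Numerator: 500 = 500 + j0
Denominator: (j2175) + 945 = 945 + j2175
|N| = √(500² + 0²) ≈ 500, ∠N ≈ 0.00°
|D| = √(945² + 2175²) ≈ 2371.4, ∠D ≈ 66.52°
|T| = 500 / 2371.4 ≈ 0.21085
Gain = 20 log₁₀(0.21085) ≈ -13.52 dB
∠T = 0.00° − 66.52° = -66.52°

-13.5 dB, -66.5°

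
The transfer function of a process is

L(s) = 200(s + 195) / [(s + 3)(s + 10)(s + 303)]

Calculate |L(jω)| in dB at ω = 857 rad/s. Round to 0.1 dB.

-71.6 dB

At s = jω = j857:
zero (s+195): 195 + j857 → |·| = √(195²+857²) = √772474 ≈ 878.91, ∠ = arctan(857/195) ≈ 77.18°
pole (s+3): 3 + j857 → |·| = √(3²+857²) = √734458 ≈ 857.01, ∠ = arctan(857/3) ≈ 89.80°
pole (s+10): 10 + j857 → |·| = √(10²+857²) = √734549 ≈ 857.06, ∠ = arctan(857/10) ≈ 89.33°
pole (s+303): 303 + j857 → |·| = √(303²+857²) = √826258 ≈ 908.99, ∠ = arctan(857/303) ≈ 70.53°
|L| = 200 · 878.91 / 6.6766e+08 ≈ 0.00026328
Gain = 20 log₁₀(0.00026328) ≈ -71.59 dB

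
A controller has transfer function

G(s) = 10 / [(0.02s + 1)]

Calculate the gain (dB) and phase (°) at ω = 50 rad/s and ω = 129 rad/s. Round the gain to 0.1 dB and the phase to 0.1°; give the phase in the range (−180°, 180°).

ω = 50: 17.0 dB, -45.0°; ω = 129: 11.2 dB, -68.8°

At ω = 50 rad/s:
pole (1 + j50·0.02) = 1 + j1 → |·| ≈ 1.4142, ∠ ≈ 45.00°
|G| = 10 · 1 / (1.4142) ≈ 7.0711
Gain = 20 log₁₀(7.0711) ≈ 16.99 dB
∠G = (0°) − (45.00°) = -45.00°

At ω = 129 rad/s:
pole (1 + j129·0.02) = 1 + j2.58 → |·| ≈ 2.767, ∠ ≈ 68.81°
|G| = 10 · 1 / (2.767) ≈ 3.614
Gain = 20 log₁₀(3.614) ≈ 11.16 dB
∠G = (0°) − (68.81°) = -68.81°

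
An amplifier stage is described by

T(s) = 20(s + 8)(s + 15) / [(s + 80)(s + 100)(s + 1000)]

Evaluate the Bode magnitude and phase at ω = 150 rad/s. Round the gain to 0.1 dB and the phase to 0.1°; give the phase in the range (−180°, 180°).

-36.7 dB, 44.5°

At s = jω = j150:
zero (s+8): 8 + j150 → |·| = √(8²+150²) = √22564 ≈ 150.21, ∠ = arctan(150/8) ≈ 86.95°
zero (s+15): 15 + j150 → |·| = √(15²+150²) = √22725 ≈ 150.75, ∠ = arctan(150/15) ≈ 84.29°
pole (s+80): 80 + j150 → |·| = √(80²+150²) = √28900 ≈ 170, ∠ = arctan(150/80) ≈ 61.93°
pole (s+100): 100 + j150 → |·| = √(100²+150²) = √32500 ≈ 180.28, ∠ = arctan(150/100) ≈ 56.31°
pole (s+1000): 1000 + j150 → |·| = √(1000²+150²) = √1022500 ≈ 1011.2, ∠ = arctan(150/1000) ≈ 8.53°
|T| = 20 · 22644 / 3.0991e+07 ≈ 0.014613
Gain = 20 log₁₀(0.014613) ≈ -36.71 dB
∠T = 171.24° − 126.77° = 44.47°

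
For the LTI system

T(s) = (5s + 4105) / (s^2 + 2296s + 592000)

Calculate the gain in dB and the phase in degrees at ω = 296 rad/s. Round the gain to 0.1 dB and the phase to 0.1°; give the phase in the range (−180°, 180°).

-45.8 dB, -33.6°

Substitute s = j296:
Numerator: 5(j296) + 4105 = 4105 + j1480
Denominator: (j296)^2 + 2296(j296) + 592000 = 504384 + j679616
|N| = √(4105² + 1480²) ≈ 4363.6, ∠N ≈ 19.83°
|D| = √(504384² + 679616²) ≈ 8.4633e+05, ∠D ≈ 53.42°
|T| = 4363.6 / 8.4633e+05 ≈ 0.0051559
Gain = 20 log₁₀(0.0051559) ≈ -45.75 dB
∠T = 19.83° − 53.42° = -33.59°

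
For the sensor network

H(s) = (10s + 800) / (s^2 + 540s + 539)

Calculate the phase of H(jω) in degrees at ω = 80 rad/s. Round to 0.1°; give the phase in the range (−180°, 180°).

Substitute s = j80:
Numerator: 10(j80) + 800 = 800 + j800
Denominator: (j80)^2 + 540(j80) + 539 = -5861 + j43200
|N| = √(800² + 800²) ≈ 1131.4, ∠N ≈ 45.00°
|D| = √(5861² + 43200²) ≈ 43596, ∠D ≈ 97.73°
∠H = 45.00° − 97.73° = -52.73°

-52.7°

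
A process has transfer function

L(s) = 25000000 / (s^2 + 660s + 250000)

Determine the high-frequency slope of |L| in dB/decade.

-40 dB/decade

Each pole contributes −20 dB/decade at high frequency; each zero contributes +20 dB/decade.
Net: 0 zero(s) − 2 pole(s) → -40 dB/decade.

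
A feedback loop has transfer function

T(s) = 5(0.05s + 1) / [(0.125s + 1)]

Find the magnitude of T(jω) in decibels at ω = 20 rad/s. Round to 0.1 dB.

At ω = 20 rad/s:
zero (1 + j20·0.05) = 1 + j1 → |·| ≈ 1.4142, ∠ ≈ 45.00°
pole (1 + j20·0.125) = 1 + j2.5 → |·| ≈ 2.6926, ∠ ≈ 68.20°
|T| = 5 · 1.4142 / (2.6926) ≈ 2.6261
Gain = 20 log₁₀(2.6261) ≈ 8.39 dB

8.4 dB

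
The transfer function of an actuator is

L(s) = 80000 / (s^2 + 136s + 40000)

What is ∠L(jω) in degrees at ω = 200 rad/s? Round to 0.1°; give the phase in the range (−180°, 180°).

At s = jω = j200:
quadratic: (j200)² + 136·j200 + 40000 = 0 + j27200 → |·| ≈ 27200, ∠ ≈ 90.00°
∠L = 0.00° − 90.00° = -90.00°

-90.0°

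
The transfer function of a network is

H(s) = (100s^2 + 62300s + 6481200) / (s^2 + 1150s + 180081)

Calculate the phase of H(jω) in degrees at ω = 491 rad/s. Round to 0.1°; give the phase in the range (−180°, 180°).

Substitute s = j491:
Numerator: 100(j491)^2 + 62300(j491) + 6481200 = -17626900 + j30589300
Denominator: (j491)^2 + 1150(j491) + 180081 = -61000 + j564650
|N| = √(17626900² + 30589300²) ≈ 3.5305e+07, ∠N ≈ 119.95°
|D| = √(61000² + 564650²) ≈ 5.6794e+05, ∠D ≈ 96.17°
∠H = 119.95° − 96.17° = 23.78°

23.8°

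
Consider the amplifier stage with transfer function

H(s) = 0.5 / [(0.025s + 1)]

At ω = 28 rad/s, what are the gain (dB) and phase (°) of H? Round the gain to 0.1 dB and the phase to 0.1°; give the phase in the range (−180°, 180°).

At ω = 28 rad/s:
pole (1 + j28·0.025) = 1 + j0.7 → |·| ≈ 1.2207, ∠ ≈ 34.99°
|H| = 0.5 · 1 / (1.2207) ≈ 0.4096
Gain = 20 log₁₀(0.4096) ≈ -7.75 dB
∠H = (0°) − (34.99°) = -34.99°

-7.8 dB, -35.0°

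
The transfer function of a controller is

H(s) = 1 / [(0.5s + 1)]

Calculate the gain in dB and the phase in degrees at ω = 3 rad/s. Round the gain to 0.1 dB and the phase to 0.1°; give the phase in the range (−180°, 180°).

-5.1 dB, -56.3°

At ω = 3 rad/s:
pole (1 + j3·0.5) = 1 + j1.5 → |·| ≈ 1.8028, ∠ ≈ 56.31°
|H| = 1 · 1 / (1.8028) ≈ 0.55469
Gain = 20 log₁₀(0.55469) ≈ -5.12 dB
∠H = (0°) − (56.31°) = -56.31°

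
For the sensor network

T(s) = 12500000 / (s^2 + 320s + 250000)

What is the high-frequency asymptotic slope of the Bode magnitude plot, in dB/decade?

-40 dB/decade

Each pole contributes −20 dB/decade at high frequency; each zero contributes +20 dB/decade.
Net: 0 zero(s) − 2 pole(s) → -40 dB/decade.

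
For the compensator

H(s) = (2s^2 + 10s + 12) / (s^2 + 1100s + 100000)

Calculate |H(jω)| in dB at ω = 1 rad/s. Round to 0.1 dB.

Substitute s = j1:
Numerator: 2(j1)^2 + 10(j1) + 12 = 10 + j10
Denominator: (j1)^2 + 1100(j1) + 100000 = 99999 + j1100
|N| = √(10² + 10²) ≈ 14.142, ∠N ≈ 45.00°
|D| = √(99999² + 1100²) ≈ 1.0001e+05, ∠D ≈ 0.63°
|H| = 14.142 / 1.0001e+05 ≈ 0.00014141
Gain = 20 log₁₀(0.00014141) ≈ -76.99 dB

-77.0 dB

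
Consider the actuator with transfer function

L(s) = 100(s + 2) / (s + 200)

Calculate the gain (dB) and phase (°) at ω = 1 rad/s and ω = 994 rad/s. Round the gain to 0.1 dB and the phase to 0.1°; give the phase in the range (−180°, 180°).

ω = 1: 1.0 dB, 26.3°; ω = 994: 39.8 dB, 11.3°

At s = jω = j1:
zero (s+2): 2 + j1 → |·| = √(2²+1²) = √5 ≈ 2.2361, ∠ = arctan(1/2) ≈ 26.57°
pole (s+200): 200 + j1 → |·| = √(200²+1²) = √40001 ≈ 200, ∠ = arctan(1/200) ≈ 0.29°
|L| = 100 · 2.2361 / 200 ≈ 1.118
Gain = 20 log₁₀(1.118) ≈ 0.97 dB
∠L = 26.57° − 0.29° = 26.28°

At s = jω = j994:
zero (s+2): 2 + j994 → |·| = √(2²+994²) = √988040 ≈ 994, ∠ = arctan(994/2) ≈ 89.88°
pole (s+200): 200 + j994 → |·| = √(200²+994²) = √1028036 ≈ 1013.9, ∠ = arctan(994/200) ≈ 78.62°
|L| = 100 · 994 / 1013.9 ≈ 98.037
Gain = 20 log₁₀(98.037) ≈ 39.83 dB
∠L = 89.88° − 78.62° = 11.26°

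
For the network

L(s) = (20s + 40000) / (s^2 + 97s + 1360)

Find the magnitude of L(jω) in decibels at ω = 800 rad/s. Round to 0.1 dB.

Substitute s = j800:
Numerator: 20(j800) + 40000 = 40000 + j16000
Denominator: (j800)^2 + 97(j800) + 1360 = -638640 + j77600
|N| = √(40000² + 16000²) ≈ 43081, ∠N ≈ 21.80°
|D| = √(638640² + 77600²) ≈ 6.4334e+05, ∠D ≈ 173.07°
|L| = 43081 / 6.4334e+05 ≈ 0.066965
Gain = 20 log₁₀(0.066965) ≈ -23.48 dB

-23.5 dB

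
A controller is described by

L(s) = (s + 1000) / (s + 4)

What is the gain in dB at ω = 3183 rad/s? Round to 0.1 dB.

0.4 dB

At s = jω = j3183:
zero (s+1000): 1000 + j3183 → |·| = √(1000²+3183²) = √11131489 ≈ 3336.4, ∠ = arctan(3183/1000) ≈ 72.56°
pole (s+4): 4 + j3183 → |·| = √(4²+3183²) = √10131505 ≈ 3183, ∠ = arctan(3183/4) ≈ 89.93°
|L| = 1 · 3336.4 / 3183 ≈ 1.0482
Gain = 20 log₁₀(1.0482) ≈ 0.41 dB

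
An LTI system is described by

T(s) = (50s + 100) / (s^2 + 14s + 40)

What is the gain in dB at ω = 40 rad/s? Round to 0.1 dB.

Substitute s = j40:
Numerator: 50(j40) + 100 = 100 + j2000
Denominator: (j40)^2 + 14(j40) + 40 = -1560 + j560
|N| = √(100² + 2000²) ≈ 2002.5, ∠N ≈ 87.14°
|D| = √(1560² + 560²) ≈ 1657.5, ∠D ≈ 160.25°
|T| = 2002.5 / 1657.5 ≈ 1.2081
Gain = 20 log₁₀(1.2081) ≈ 1.64 dB

1.6 dB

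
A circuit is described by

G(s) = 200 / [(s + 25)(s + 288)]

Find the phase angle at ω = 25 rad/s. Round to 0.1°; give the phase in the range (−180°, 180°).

-50.0°

At s = jω = j25:
pole (s+25): 25 + j25 → |·| = √(25²+25²) = √1250 ≈ 35.355, ∠ = arctan(25/25) ≈ 45.00°
pole (s+288): 288 + j25 → |·| = √(288²+25²) = √83569 ≈ 289.08, ∠ = arctan(25/288) ≈ 4.96°
∠G = 0.00° − 49.96° = -49.96°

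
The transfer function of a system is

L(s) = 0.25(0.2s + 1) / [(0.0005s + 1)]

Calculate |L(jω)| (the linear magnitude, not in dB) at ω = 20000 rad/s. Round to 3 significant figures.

At ω = 20000 rad/s:
zero (1 + j20000·0.2) = 1 + j4000 → |·| ≈ 4000, ∠ ≈ 89.99°
pole (1 + j20000·0.0005) = 1 + j10 → |·| ≈ 10.05, ∠ ≈ 84.29°
|L| = 0.25 · 4000 / (10.05) ≈ 99.502

99.5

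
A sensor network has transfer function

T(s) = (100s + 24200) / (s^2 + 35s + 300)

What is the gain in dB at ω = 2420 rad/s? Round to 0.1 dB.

-27.6 dB

Substitute s = j2420:
Numerator: 100(j2420) + 24200 = 24200 + j242000
Denominator: (j2420)^2 + 35(j2420) + 300 = -5856100 + j84700
|N| = √(24200² + 242000²) ≈ 2.4321e+05, ∠N ≈ 84.29°
|D| = √(5856100² + 84700²) ≈ 5.8567e+06, ∠D ≈ 179.17°
|T| = 2.4321e+05 / 5.8567e+06 ≈ 0.041527
Gain = 20 log₁₀(0.041527) ≈ -27.63 dB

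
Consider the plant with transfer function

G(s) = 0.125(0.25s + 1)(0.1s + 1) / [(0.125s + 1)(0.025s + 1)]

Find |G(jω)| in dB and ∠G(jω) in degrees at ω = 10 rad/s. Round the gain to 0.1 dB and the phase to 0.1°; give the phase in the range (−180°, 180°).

-10.8 dB, 47.8°

At ω = 10 rad/s:
zero (1 + j10·0.25) = 1 + j2.5 → |·| ≈ 2.6926, ∠ ≈ 68.20°
zero (1 + j10·0.1) = 1 + j1 → |·| ≈ 1.4142, ∠ ≈ 45.00°
pole (1 + j10·0.125) = 1 + j1.25 → |·| ≈ 1.6008, ∠ ≈ 51.34°
pole (1 + j10·0.025) = 1 + j0.25 → |·| ≈ 1.0308, ∠ ≈ 14.04°
|G| = 0.125 · 2.6926 · 1.4142 / (1.6008 · 1.0308) ≈ 0.28846
Gain = 20 log₁₀(0.28846) ≈ -10.80 dB
∠G = (68.20° + 45.00°) − (51.34° + 14.04°) = 47.82°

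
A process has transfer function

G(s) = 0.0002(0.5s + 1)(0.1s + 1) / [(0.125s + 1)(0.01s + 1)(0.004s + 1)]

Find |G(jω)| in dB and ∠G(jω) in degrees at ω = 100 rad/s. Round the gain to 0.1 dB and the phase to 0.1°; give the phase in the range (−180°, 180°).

At ω = 100 rad/s:
zero (1 + j100·0.5) = 1 + j50 → |·| ≈ 50.01, ∠ ≈ 88.85°
zero (1 + j100·0.1) = 1 + j10 → |·| ≈ 10.05, ∠ ≈ 84.29°
pole (1 + j100·0.125) = 1 + j12.5 → |·| ≈ 12.54, ∠ ≈ 85.43°
pole (1 + j100·0.01) = 1 + j1 → |·| ≈ 1.4142, ∠ ≈ 45.00°
pole (1 + j100·0.004) = 1 + j0.4 → |·| ≈ 1.077, ∠ ≈ 21.80°
|G| = 0.0002 · 50.01 · 10.05 / (12.54 · 1.4142 · 1.077) ≈ 0.0052629
Gain = 20 log₁₀(0.0052629) ≈ -45.58 dB
∠G = (88.85° + 84.29°) − (85.43° + 45.00° + 21.80°) = 20.91°

-45.6 dB, 20.9°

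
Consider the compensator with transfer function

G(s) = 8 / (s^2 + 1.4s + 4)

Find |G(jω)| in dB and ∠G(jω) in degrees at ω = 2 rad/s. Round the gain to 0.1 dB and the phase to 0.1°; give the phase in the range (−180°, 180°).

At s = jω = j2:
quadratic: (j2)² + 1.4·j2 + 4 = 0 + j2.8 → |·| ≈ 2.8, ∠ ≈ 90.00°
|G| = 8 / 2.8 ≈ 2.8571
Gain = 20 log₁₀(2.8571) ≈ 9.12 dB
∠G = 0.00° − 90.00° = -90.00°

9.1 dB, -90.0°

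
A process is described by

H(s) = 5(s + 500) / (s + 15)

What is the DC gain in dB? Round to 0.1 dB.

H(0) = 5·500 / (15) ≈ 166.67
20 log₁₀(166.67) ≈ 44.44 dB

44.4 dB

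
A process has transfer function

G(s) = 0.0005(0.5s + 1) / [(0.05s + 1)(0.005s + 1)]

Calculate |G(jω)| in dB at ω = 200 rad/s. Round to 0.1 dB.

-49.1 dB

At ω = 200 rad/s:
zero (1 + j200·0.5) = 1 + j100 → |·| ≈ 100, ∠ ≈ 89.43°
pole (1 + j200·0.05) = 1 + j10 → |·| ≈ 10.05, ∠ ≈ 84.29°
pole (1 + j200·0.005) = 1 + j1 → |·| ≈ 1.4142, ∠ ≈ 45.00°
|G| = 0.0005 · 100 / (10.05 · 1.4142) ≈ 0.003518
Gain = 20 log₁₀(0.003518) ≈ -49.07 dB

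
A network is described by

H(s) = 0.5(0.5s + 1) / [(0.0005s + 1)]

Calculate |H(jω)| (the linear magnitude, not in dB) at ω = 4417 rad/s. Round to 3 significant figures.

At ω = 4417 rad/s:
zero (1 + j4417·0.5) = 1 + j2208.5 → |·| ≈ 2208.5, ∠ ≈ 89.97°
pole (1 + j4417·0.0005) = 1 + j2.2085 → |·| ≈ 2.4243, ∠ ≈ 65.64°
|H| = 0.5 · 2208.5 / (2.4243) ≈ 455.49

455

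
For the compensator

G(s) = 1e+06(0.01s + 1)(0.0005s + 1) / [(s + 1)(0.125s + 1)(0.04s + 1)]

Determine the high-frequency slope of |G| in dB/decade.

Each pole contributes −20 dB/decade at high frequency; each zero contributes +20 dB/decade.
Net: 2 zero(s) − 3 pole(s) → -20 dB/decade.

-20 dB/decade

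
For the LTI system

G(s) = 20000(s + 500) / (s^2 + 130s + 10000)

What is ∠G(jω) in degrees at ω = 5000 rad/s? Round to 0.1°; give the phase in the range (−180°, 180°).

At s = jω = j5000:
zero (s+500): 500 + j5000 → |·| = √(500²+5000²) = √25250000 ≈ 5024.9, ∠ = arctan(5000/500) ≈ 84.29°
quadratic: (j5000)² + 130·j5000 + 10000 = -24990000 + j650000 → |·| ≈ 2.4998e+07, ∠ ≈ 178.51°
∠G = 84.29° − 178.51° = -94.22°

-94.2°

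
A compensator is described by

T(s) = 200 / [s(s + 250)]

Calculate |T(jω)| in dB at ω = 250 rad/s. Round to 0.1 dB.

At s = jω = j250:
pole (s+250): 250 + j250 → |·| = √(250²+250²) = √125000 ≈ 353.55, ∠ = arctan(250/250) ≈ 45.00°
pole at origin: |s| = 250, ∠ = 90.00° (in denominator)
|T| = 200 / 88388 ≈ 0.0022628
Gain = 20 log₁₀(0.0022628) ≈ -52.91 dB

-52.9 dB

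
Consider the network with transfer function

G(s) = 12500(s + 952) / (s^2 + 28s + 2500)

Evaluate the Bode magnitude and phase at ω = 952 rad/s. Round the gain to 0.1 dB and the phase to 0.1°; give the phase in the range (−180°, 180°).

25.4 dB, -133.3°

At s = jω = j952:
zero (s+952): 952 + j952 → |·| = √(952²+952²) = √1812608 ≈ 1346.3, ∠ = arctan(952/952) ≈ 45.00°
quadratic: (j952)² + 28·j952 + 2500 = -903804 + j26656 → |·| ≈ 9.042e+05, ∠ ≈ 178.31°
|G| = 12500 · 1346.3 / 9.042e+05 ≈ 18.612
Gain = 20 log₁₀(18.612) ≈ 25.40 dB
∠G = 45.00° − 178.31° = -133.31°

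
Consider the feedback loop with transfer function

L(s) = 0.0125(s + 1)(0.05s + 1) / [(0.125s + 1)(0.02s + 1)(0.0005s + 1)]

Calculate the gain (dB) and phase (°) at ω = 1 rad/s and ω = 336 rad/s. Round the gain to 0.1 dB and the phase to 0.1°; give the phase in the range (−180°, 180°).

ω = 1: -35.1 dB, 39.6°; ω = 336: -12.2 dB, -3.3°

At ω = 1 rad/s:
zero (1 + j1·1) = 1 + j1 → |·| ≈ 1.4142, ∠ ≈ 45.00°
zero (1 + j1·0.05) = 1 + j0.05 → |·| ≈ 1.0012, ∠ ≈ 2.86°
pole (1 + j1·0.125) = 1 + j0.125 → |·| ≈ 1.0078, ∠ ≈ 7.13°
pole (1 + j1·0.02) = 1 + j0.02 → |·| ≈ 1.0002, ∠ ≈ 1.15°
pole (1 + j1·0.0005) = 1 + j0.0005 → |·| ≈ 1, ∠ ≈ 0.03°
|L| = 0.0125 · 1.4142 · 1.0012 / (1.0078 · 1.0002 · 1) ≈ 0.017558
Gain = 20 log₁₀(0.017558) ≈ -35.11 dB
∠L = (45.00° + 2.86°) − (7.13° + 1.15° + 0.03°) = 39.55°

At ω = 336 rad/s:
zero (1 + j336·1) = 1 + j336 → |·| ≈ 336, ∠ ≈ 89.83°
zero (1 + j336·0.05) = 1 + j16.8 → |·| ≈ 16.83, ∠ ≈ 86.59°
pole (1 + j336·0.125) = 1 + j42 → |·| ≈ 42.012, ∠ ≈ 88.64°
pole (1 + j336·0.02) = 1 + j6.72 → |·| ≈ 6.794, ∠ ≈ 81.54°
pole (1 + j336·0.0005) = 1 + j0.168 → |·| ≈ 1.014, ∠ ≈ 9.54°
|L| = 0.0125 · 336 · 16.83 / (42.012 · 6.794 · 1.014) ≈ 0.24423
Gain = 20 log₁₀(0.24423) ≈ -12.24 dB
∠L = (89.83° + 86.59°) − (88.64° + 81.54° + 9.54°) = -3.30°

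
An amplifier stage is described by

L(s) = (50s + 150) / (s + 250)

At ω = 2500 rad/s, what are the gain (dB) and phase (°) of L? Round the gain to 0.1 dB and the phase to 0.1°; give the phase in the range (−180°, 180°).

Substitute s = j2500:
Numerator: 50(j2500) + 150 = 150 + j125000
Denominator: (j2500) + 250 = 250 + j2500
|N| = √(150² + 125000²) ≈ 1.25e+05, ∠N ≈ 89.93°
|D| = √(250² + 2500²) ≈ 2512.5, ∠D ≈ 84.29°
|L| = 1.25e+05 / 2512.5 ≈ 49.751
Gain = 20 log₁₀(49.751) ≈ 33.94 dB
∠L = 89.93° − 84.29° = 5.64°

33.9 dB, 5.6°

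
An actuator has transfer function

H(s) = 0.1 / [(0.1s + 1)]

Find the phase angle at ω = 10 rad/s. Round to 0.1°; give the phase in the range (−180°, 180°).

-45.0°

At ω = 10 rad/s:
pole (1 + j10·0.1) = 1 + j1 → |·| ≈ 1.4142, ∠ ≈ 45.00°
∠H = (0°) − (45.00°) = -45.00°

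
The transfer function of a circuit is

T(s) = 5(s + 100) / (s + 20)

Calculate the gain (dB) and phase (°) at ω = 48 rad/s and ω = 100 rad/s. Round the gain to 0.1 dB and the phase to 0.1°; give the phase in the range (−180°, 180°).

At s = jω = j48:
zero (s+100): 100 + j48 → |·| = √(100²+48²) = √12304 ≈ 110.92, ∠ = arctan(48/100) ≈ 25.64°
pole (s+20): 20 + j48 → |·| = √(20²+48²) = √2704 ≈ 52, ∠ = arctan(48/20) ≈ 67.38°
|T| = 5 · 110.92 / 52 ≈ 10.665
Gain = 20 log₁₀(10.665) ≈ 20.56 dB
∠T = 25.64° − 67.38° = -41.74°

At s = jω = j100:
zero (s+100): 100 + j100 → |·| = √(100²+100²) = √20000 ≈ 141.42, ∠ = arctan(100/100) ≈ 45.00°
pole (s+20): 20 + j100 → |·| = √(20²+100²) = √10400 ≈ 101.98, ∠ = arctan(100/20) ≈ 78.69°
|T| = 5 · 141.42 / 101.98 ≈ 6.9337
Gain = 20 log₁₀(6.9337) ≈ 16.82 dB
∠T = 45.00° − 78.69° = -33.69°

ω = 48: 20.6 dB, -41.7°; ω = 100: 16.8 dB, -33.7°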